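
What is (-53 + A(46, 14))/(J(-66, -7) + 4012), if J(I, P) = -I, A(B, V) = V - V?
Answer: -53/4078 ≈ -0.012997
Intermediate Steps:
A(B, V) = 0
(-53 + A(46, 14))/(J(-66, -7) + 4012) = (-53 + 0)/(-1*(-66) + 4012) = -53/(66 + 4012) = -53/4078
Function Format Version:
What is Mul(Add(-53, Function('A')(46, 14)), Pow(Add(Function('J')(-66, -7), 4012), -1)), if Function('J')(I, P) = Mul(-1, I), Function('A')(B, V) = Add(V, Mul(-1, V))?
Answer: Rational(-53, 4078) ≈ -0.012997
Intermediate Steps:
Function('A')(B, V) = 0
Mul(Add(-53, Function('A')(46, 14)), Pow(Add(Function('J')(-66, -7), 4012), -1)) = Mul(Add(-53, 0), Pow(Add(Mul(-1, -66), 4012), -1)) = Mul(-53, Pow(Add(66, 4012), -1)) = Mul(-53, Pow(4078, -1)) = Mul(-53, Rational(1, 4078)) = Rational(-53, 4078)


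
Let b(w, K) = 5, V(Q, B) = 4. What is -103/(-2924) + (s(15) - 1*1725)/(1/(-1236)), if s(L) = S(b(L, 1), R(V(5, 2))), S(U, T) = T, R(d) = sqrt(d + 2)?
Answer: 6234260503/2924 - 1236*sqrt(6) ≈ 2.1291e+6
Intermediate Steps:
R(d) = sqrt(2 + d)
s(L) = sqrt(6) (s(L) = sqrt(2 + 4) = sqrt(6))
-103/(-2924) + (s(15) - 1*1725)/(1/(-1236)) = -103/(-2924) + (sqrt(6) - 1*1725)/(1/(-1236)) = -103*(-1/2924) + (sqrt(6) - 1725)/(-1/1236) = 103/2924 + (-1725 + sqrt(6))*(-1236) = 103/2924 + (2132100 - 1236*sqrt(6)) = 6234260503/2924 - 1236*sqrt(6)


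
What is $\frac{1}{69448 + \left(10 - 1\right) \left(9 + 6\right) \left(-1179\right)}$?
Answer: $- \frac{1}{89717} \approx -1.1146 \cdot 10^{-5}$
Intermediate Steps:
$\frac{1}{69448 + \left(10 - 1\right) \left(9 + 6\right) \left(-1179\right)} = \frac{1}{69448 + 9 \cdot 15 \left(-1179\right)} = \frac{1}{69448 + 135 \left(-1179\right)} = \frac{1}{69448 - 159165} = \frac{1}{-89717} = - \frac{1}{89717}$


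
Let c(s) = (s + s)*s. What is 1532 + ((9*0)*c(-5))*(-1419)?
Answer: 1532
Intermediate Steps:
c(s) = 2*s**2 (c(s) = (2*s)*s = 2*s**2)
1532 + ((9*0)*c(-5))*(-1419) = 1532 + ((9*0)*(2*(-5)**2))*(-1419) = 1532 + (0*(2*25))*(-1419) = 1532 + (0*50)*(-1419) = 1532 + 0*(-1419) = 1532 + 0 = 1532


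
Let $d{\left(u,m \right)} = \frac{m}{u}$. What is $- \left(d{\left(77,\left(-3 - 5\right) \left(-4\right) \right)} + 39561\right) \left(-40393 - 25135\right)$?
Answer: $\frac{199613293912}{77} \approx 2.5924 \cdot 10^{9}$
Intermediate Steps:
$- \left(d{\left(77,\left(-3 - 5\right) \left(-4\right) \right)} + 39561\right) \left(-40393 - 25135\right) = - \left(\frac{\left(-3 - 5\right) \left(-4\right)}{77} + 39561\right) \left(-40393 - 25135\right) = - \left(\left(-8\right) \left(-4\right) \frac{1}{77} + 39561\right) \left(-65528\right) = - \left(32 \cdot \frac{1}{77} + 39561\right) \left(-65528\right) = - \left(\frac{32}{77} + 39561\right) \left(-65528\right) = - \frac{3046229 \left(-65528\right)}{77} = \left(-1\right) \left(- \frac{199613293912}{77}\right) = \frac{199613293912}{77}$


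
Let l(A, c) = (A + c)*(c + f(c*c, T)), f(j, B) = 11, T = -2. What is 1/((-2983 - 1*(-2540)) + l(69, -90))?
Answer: 1/1216 ≈ 0.00082237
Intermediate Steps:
l(A, c) = (11 + c)*(A + c) (l(A, c) = (A + c)*(c + 11) = (A + c)*(11 + c) = (11 + c)*(A + c))
1/((-2983 - 1*(-2540)) + l(69, -90)) = 1/((-2983 - 1*(-2540)) + ((-90)² + 11*69 + 11*(-90) + 69*(-90))) = 1/((-2983 + 2540) + (8100 + 759 - 990 - 6210)) = 1/(-443 + 1659) = 1/1216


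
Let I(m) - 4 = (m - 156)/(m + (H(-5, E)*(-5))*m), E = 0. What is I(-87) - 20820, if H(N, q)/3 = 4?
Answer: -35616257/1711 ≈ -20816.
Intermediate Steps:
H(N, q) = 12 (H(N, q) = 3*4 = 12)
I(m) = 4 - (-156 + m)/(59*m) (I(m) = 4 + (m - 156)/(m + (12*(-5))*m) = 4 + (-156 + m)/(m - 60*m) = 4 + (-156 + m)/((-59*m)) = 4 + (-156 + m)*(-1/(59*m)) = 4 - (-156 + m)/(59*m))
I(-87) - 20820 = (1/59)*(156 + 235*(-87))/(-87) - 20820 = (1/59)*(-1/87)*(156 - 20445) - 20820 = (1/59)*(-1/87)*(-20289) - 20820 = 6763/1711 - 20820 = -35616257/1711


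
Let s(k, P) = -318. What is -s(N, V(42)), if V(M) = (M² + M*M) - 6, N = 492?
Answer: 318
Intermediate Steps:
V(M) = -6 + 2*M² (V(M) = (M² + M²) - 6 = 2*M² - 6 = -6 + 2*M²)
-s(N, V(42)) = -1*(-318) = 318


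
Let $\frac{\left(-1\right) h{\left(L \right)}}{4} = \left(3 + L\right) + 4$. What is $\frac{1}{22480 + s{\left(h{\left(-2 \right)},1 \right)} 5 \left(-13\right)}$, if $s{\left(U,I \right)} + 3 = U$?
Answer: $\frac{1}{23975} \approx 4.171 \cdot 10^{-5}$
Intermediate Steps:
$h{\left(L \right)} = -28 - 4 L$ ($h{\left(L \right)} = - 4 \left(\left(3 + L\right) + 4\right) = - 4 \left(7 + L\right) = -28 - 4 L$)
$s{\left(U,I \right)} = -3 + U$
$\frac{1}{22480 + s{\left(h{\left(-2 \right)},1 \right)} 5 \left(-13\right)} = \frac{1}{22480 + \left(-3 - 20\right) 5 \left(-13\right)} = \frac{1}{22480 + \left(-23\right) 5 \left(-13\right)} = \frac{1}{22480 - -1495} = \frac{1}{22480 + 1495} = \frac{1}{23975}$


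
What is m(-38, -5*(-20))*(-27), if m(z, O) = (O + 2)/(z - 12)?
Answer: 1377/25 ≈ 55.080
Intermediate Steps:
m(z, O) = (2 + O)/(-12 + z)
m(-38, -5*(-20))*(-27) = ((2 - 5*(-20))/(-12 - 38))*(-27) = ((2 + 100)/(-50))*(-27) = -1/50*102*(-27) = -51/25*(-27) = 1377/25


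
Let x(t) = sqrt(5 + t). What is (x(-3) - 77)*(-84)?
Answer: 6468 - 84*sqrt(2) ≈ 6349.2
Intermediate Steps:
(x(-3) - 77)*(-84) = (sqrt(5 - 3) - 77)*(-84) = (sqrt(2) - 77)*(-84) = (-77 + sqrt(2))*(-84) = 6468 - 84*sqrt(2)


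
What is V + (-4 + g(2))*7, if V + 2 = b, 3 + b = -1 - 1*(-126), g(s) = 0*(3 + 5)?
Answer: 92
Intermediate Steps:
g(s) = 0 (g(s) = 0*8 = 0)
b = 122 (b = -3 + (-1 - 1*(-126)) = -3 + (-1 + 126) = -3 + 125 = 122)
V = 120 (V = -2 + 122 = 120)
V + (-4 + g(2))*7 = 120 + (-4 + 0)*7 = 120 - 4*7 = 120 - 28 = 92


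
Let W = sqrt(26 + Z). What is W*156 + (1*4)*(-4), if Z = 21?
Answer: -16 + 156*sqrt(47) ≈ 1053.5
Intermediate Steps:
W = sqrt(47) (W = sqrt(26 + 21) = sqrt(47) ≈ 6.8557)
W*156 + (1*4)*(-4) = sqrt(47)*156 + (1*4)*(-4) = 156*sqrt(47) + 4*(-4) = 156*sqrt(47) - 16 = -16 + 156*sqrt(47)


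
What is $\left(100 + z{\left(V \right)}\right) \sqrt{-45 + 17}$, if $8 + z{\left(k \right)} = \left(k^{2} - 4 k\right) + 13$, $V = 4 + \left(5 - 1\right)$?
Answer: $274 i \sqrt{7} \approx 724.94 i$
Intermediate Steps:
$V = 8$ ($V = 4 + 4 = 8$)
$z{\left(k \right)} = 5 + k^{2} - 4 k$ ($z{\left(k \right)} = -8 + \left(\left(k^{2} - 4 k\right) + 13\right) = -8 + \left(13 + k^{2} - 4 k\right) = 5 + k^{2} - 4 k$)
$\left(100 + z{\left(V \right)}\right) \sqrt{-45 + 17} = \left(100 + \left(5 + 8^{2} - 32\right)\right) \sqrt{-45 + 17} = \left(100 + \left(5 + 64 - 32\right)\right) \sqrt{-28} = \left(100 + 37\right) 2 i \sqrt{7} = 137 \cdot 2 i \sqrt{7} = 274 i \sqrt{7}$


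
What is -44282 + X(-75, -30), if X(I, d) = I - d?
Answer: -44327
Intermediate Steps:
-44282 + X(-75, -30) = -44282 + (-75 - 1*(-30)) = -44282 + (-75 + 30) = -44282 - 45 = -44327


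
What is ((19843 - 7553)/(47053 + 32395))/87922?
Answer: 6145/3492613528 ≈ 1.7594e-6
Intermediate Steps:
((19843 - 7553)/(47053 + 32395))/87922 = (12290/79448)*(1/87922) = (12290*(1/79448))*(1/87922) = (6145/39724)*(1/87922) = 6145/3492613528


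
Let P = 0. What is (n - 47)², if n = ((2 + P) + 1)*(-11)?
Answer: 6400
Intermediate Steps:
n = -33 (n = ((2 + 0) + 1)*(-11) = (2 + 1)*(-11) = 3*(-11) = -33)
(n - 47)² = (-33 - 47)² = (-80)² = 6400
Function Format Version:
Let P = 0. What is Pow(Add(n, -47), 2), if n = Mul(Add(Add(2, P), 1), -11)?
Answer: 6400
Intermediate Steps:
n = -33 (n = Mul(Add(Add(2, 0), 1), -11) = Mul(Add(2, 1), -11) = Mul(3, -11) = -33)
Pow(Add(n, -47), 2) = Pow(Add(-33, -47), 2) = Pow(-80, 2) = 6400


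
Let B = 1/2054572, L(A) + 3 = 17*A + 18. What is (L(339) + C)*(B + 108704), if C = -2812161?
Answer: -626778125591899887/2054572 ≈ -3.0506e+11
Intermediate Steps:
L(A) = 15 + 17*A (L(A) = -3 + (17*A + 18) = -3 + (18 + 17*A) = 15 + 17*A)
B = 1/2054572 ≈ 4.8672e-7
(L(339) + C)*(B + 108704) = ((15 + 17*339) - 2812161)*(1/2054572 + 108704) = ((15 + 5763) - 2812161)*(223340194689/2054572) = (5778 - 2812161)*(223340194689/2054572) = -2806383*223340194689/2054572 = -626778125591899887/2054572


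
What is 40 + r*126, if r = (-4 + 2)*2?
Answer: -464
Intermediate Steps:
r = -4 (r = -2*2 = -4)
40 + r*126 = 40 - 4*126 = 40 - 504 = -464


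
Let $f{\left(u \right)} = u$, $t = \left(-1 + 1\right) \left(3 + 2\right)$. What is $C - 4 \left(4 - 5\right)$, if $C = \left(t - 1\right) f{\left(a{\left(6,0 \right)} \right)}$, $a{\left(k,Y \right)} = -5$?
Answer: $9$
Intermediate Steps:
$t = 0$ ($t = 0 \cdot 5 = 0$)
$C = 5$ ($C = \left(0 - 1\right) \left(-5\right) = \left(-1\right) \left(-5\right) = 5$)
$C - 4 \left(4 - 5\right) = 5 - 4 \left(4 - 5\right) = 5 - 4 \left(-1\right) = 5 - -4 = 5 + 4 = 9$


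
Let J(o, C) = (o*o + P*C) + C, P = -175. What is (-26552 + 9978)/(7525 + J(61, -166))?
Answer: -8287/20065 ≈ -0.41301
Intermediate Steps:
J(o, C) = o**2 - 174*C (J(o, C) = (o*o - 175*C) + C = (o**2 - 175*C) + C = o**2 - 174*C)
(-26552 + 9978)/(7525 + J(61, -166)) = (-26552 + 9978)/(7525 + (61**2 - 174*(-166))) = -16574/(7525 + (3721 + 28884)) = -16574/(7525 + 32605) = -16574/40130 = -16574*1/40130 = -8287/20065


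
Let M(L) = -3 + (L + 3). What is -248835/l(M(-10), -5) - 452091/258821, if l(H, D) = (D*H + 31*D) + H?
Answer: 12870346614/5952883 ≈ 2162.0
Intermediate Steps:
M(L) = L (M(L) = -3 + (3 + L) = L)
l(H, D) = H + 31*D + D*H (l(H, D) = (31*D + D*H) + H = H + 31*D + D*H)
-248835/l(M(-10), -5) - 452091/258821 = -248835/(-10 + 31*(-5) - 5*(-10)) - 452091/258821 = -248835/(-10 - 155 + 50) - 452091*1/258821 = -248835/(-115) - 452091/258821 = -248835*(-1/115) - 452091/258821 = 49767/23 - 452091/258821 = 12870346614/5952883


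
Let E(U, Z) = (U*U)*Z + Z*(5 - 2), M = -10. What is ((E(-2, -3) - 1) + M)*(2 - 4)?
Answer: 64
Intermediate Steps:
E(U, Z) = 3*Z + Z*U² (E(U, Z) = U²*Z + Z*3 = Z*U² + 3*Z = 3*Z + Z*U²)
((E(-2, -3) - 1) + M)*(2 - 4) = ((-3*(3 + (-2)²) - 1) - 10)*(2 - 4) = ((-3*(3 + 4) - 1) - 10)*(-2) = ((-3*7 - 1) - 10)*(-2) = ((-21 - 1) - 10)*(-2) = (-22 - 10)*(-2) = -32*(-2) = 64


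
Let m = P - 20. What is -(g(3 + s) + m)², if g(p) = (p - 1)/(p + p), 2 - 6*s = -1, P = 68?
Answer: -458329/196 ≈ -2338.4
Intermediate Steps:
s = ½ (s = ⅓ - ⅙*(-1) = ⅓ + ⅙ = ½ ≈ 0.50000)
g(p) = (-1 + p)/(2*p) (g(p) = (-1 + p)/((2*p)) = (-1 + p)*(1/(2*p)) = (-1 + p)/(2*p))
m = 48 (m = 68 - 20 = 48)
-(g(3 + s) + m)² = -((-1 + (3 + ½))/(2*(3 + ½)) + 48)² = -((-1 + 7/2)/(2*(7/2)) + 48)² = -((½)*(2/7)*(5/2) + 48)² = -(5/14 + 48)² = -(677/14)² = -1*458329/196 = -458329/196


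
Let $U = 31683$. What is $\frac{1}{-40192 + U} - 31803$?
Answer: $- \frac{270611728}{8509} \approx -31803.0$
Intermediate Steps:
$\frac{1}{-40192 + U} - 31803 = \frac{1}{-40192 + 31683} - 31803 = \frac{1}{-8509} - 31803 = - \frac{1}{8509} - 31803 = - \frac{270611728}{8509}$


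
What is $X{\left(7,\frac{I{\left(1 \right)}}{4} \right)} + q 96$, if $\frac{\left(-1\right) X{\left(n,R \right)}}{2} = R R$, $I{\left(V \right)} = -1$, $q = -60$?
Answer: $- \frac{46081}{8} \approx -5760.1$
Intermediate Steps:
$X{\left(n,R \right)} = - 2 R^{2}$ ($X{\left(n,R \right)} = - 2 R R = - 2 R^{2}$)
$X{\left(7,\frac{I{\left(1 \right)}}{4} \right)} + q 96 = - 2 \left(- \frac{1}{4}\right)^{2} - 5760 = \left(-2\right) \frac{1}{16} - 5760 = - \frac{1}{8} - 5760 = - \frac{46081}{8}$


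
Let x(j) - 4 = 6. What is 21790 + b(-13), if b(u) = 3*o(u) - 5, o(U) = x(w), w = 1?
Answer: 21815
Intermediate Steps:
x(j) = 10 (x(j) = 4 + 6 = 10)
o(U) = 10
b(u) = 25 (b(u) = 3*10 - 5 = 30 - 5 = 25)
21790 + b(-13) = 21790 + 25 = 21815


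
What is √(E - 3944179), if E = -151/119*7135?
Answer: I*√55981727634/119 ≈ 1988.3*I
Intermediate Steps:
E = -1077385/119 (E = -151*1/119*7135 = -151/119*7135 = -1077385/119 ≈ -9053.7)
√(E - 3944179) = √(-1077385/119 - 3944179) = √(-470434686/119) = I*√55981727634/119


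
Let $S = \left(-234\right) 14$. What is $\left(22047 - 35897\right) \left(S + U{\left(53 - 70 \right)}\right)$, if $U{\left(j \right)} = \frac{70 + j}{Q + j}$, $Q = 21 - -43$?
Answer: $\frac{2131778150}{47} \approx 4.5357 \cdot 10^{7}$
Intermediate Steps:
$Q = 64$ ($Q = 21 + 43 = 64$)
$U{\left(j \right)} = \frac{70 + j}{64 + j}$
$S = -3276$
$\left(22047 - 35897\right) \left(S + U{\left(53 - 70 \right)}\right) = \left(22047 - 35897\right) \left(-3276 + \frac{70 + \left(53 - 70\right)}{64 + \left(53 - 70\right)}\right) = - 13850 \left(-3276 + \frac{70 - 17}{64 - 17}\right) = - 13850 \left(-3276 + \frac{1}{47} \cdot 53\right) = - 13850 \left(-3276 + \frac{53}{47}\right) = \left(-13850\right) \left(- \frac{153919}{47}\right) = \frac{2131778150}{47}$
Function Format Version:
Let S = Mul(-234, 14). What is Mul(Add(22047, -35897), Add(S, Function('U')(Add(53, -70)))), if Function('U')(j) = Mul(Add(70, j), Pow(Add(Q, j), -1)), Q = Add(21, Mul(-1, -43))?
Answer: Rational(2131778150, 47) ≈ 4.5357e+7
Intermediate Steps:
Q = 64 (Q = Add(21, 43) = 64)
Function('U')(j) = Mul(Pow(Add(64, j), -1), Add(70, j)) (Function('U')(j) = Mul(Add(70, j), Pow(Add(64, j), -1)) = Mul(Pow(Add(64, j), -1), Add(70, j)))
S = -3276
Mul(Add(22047, -35897), Add(S, Function('U')(Add(53, -70)))) = Mul(Add(22047, -35897), Add(-3276, Mul(Pow(Add(64, Add(53, -70)), -1), Add(70, Add(53, -70))))) = Mul(-13850, Add(-3276, Mul(Pow(Add(64, -17), -1), Add(70, -17)))) = Mul(-13850, Add(-3276, Mul(Pow(47, -1), 53))) = Mul(-13850, Add(-3276, Mul(Rational(1, 47), 53))) = Mul(-13850, Add(-3276, Rational(53, 47))) = Mul(-13850, Rational(-153919, 47)) = Rational(2131778150, 47)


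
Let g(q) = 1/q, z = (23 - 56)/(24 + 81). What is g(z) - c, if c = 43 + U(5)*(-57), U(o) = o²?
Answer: 15167/11 ≈ 1378.8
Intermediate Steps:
z = -11/35 (z = -33/105 = -33*1/105 = -11/35 ≈ -0.31429)
c = -1382 (c = 43 + 5²*(-57) = 43 + 25*(-57) = 43 - 1425 = -1382)
g(z) - c = 1/(-11/35) - 1*(-1382) = -35/11 + 1382 = 15167/11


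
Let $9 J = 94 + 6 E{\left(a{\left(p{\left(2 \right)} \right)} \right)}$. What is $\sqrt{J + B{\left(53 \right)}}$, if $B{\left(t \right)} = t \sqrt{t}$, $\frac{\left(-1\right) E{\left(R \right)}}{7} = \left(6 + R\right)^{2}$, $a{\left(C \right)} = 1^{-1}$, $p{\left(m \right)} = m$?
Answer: $\frac{\sqrt{-1964 + 477 \sqrt{53}}}{3} \approx 12.947$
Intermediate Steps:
$a{\left(C \right)} = 1$
$E{\left(R \right)} = - 7 \left(6 + R\right)^{2}$
$J = - \frac{1964}{9}$ ($J = \frac{94 + 6 \left(- 7 \left(6 + 1\right)^{2}\right)}{9} = \frac{94 + 6 \left(- 7 \cdot 7^{2}\right)}{9} = \frac{94 + 6 \left(\left(-7\right) 49\right)}{9} = \frac{94 + 6 \left(-343\right)}{9} = \frac{94 - 2058}{9} = \frac{1}{9} \left(-1964\right) = - \frac{1964}{9} \approx -218.22$)
$B{\left(t \right)} = t^{\frac{3}{2}}$
$\sqrt{J + B{\left(53 \right)}} = \sqrt{- \frac{1964}{9} + 53^{\frac{3}{2}}} = \sqrt{- \frac{1964}{9} + 53 \sqrt{53}}$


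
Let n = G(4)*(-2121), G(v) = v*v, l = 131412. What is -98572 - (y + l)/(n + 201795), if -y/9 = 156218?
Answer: -5514974266/55953 ≈ -98564.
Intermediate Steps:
G(v) = v**2
y = -1405962 (y = -9*156218 = -1405962)
n = -33936 (n = 4**2*(-2121) = 16*(-2121) = -33936)
-98572 - (y + l)/(n + 201795) = -98572 - (-1405962 + 131412)/(-33936 + 201795) = -98572 - (-1274550)/167859 = -98572 - 1*(-424850/55953) = -98572 + 424850/55953 = -5514974266/55953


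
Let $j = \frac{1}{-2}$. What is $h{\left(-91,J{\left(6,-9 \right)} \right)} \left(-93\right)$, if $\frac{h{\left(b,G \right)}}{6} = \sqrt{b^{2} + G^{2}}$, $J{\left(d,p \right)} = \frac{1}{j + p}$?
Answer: $- \frac{558 \sqrt{2989445}}{19} \approx -50778.0$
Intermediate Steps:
$j = - \frac{1}{2} \approx -0.5$
$J{\left(d,p \right)} = \frac{1}{- \frac{1}{2} + p}$
$h{\left(b,G \right)} = 6 \sqrt{G^{2} + b^{2}}$ ($h{\left(b,G \right)} = 6 \sqrt{b^{2} + G^{2}} = 6 \sqrt{G^{2} + b^{2}}$)
$h{\left(-91,J{\left(6,-9 \right)} \right)} \left(-93\right) = 6 \sqrt{\left(\frac{2}{-1 + 2 \left(-9\right)}\right)^{2} + \left(-91\right)^{2}} \left(-93\right) = 6 \sqrt{\left(\frac{2}{-1 - 18}\right)^{2} + 8281} \left(-93\right) = 6 \sqrt{\left(\frac{2}{-19}\right)^{2} + 8281} \left(-93\right) = 6 \sqrt{\left(2 \left(- \frac{1}{19}\right)\right)^{2} + 8281} \left(-93\right) = 6 \sqrt{\left(- \frac{2}{19}\right)^{2} + 8281} \left(-93\right) = 6 \sqrt{\frac{4}{361} + 8281} \left(-93\right) = 6 \sqrt{\frac{2989445}{361}} \left(-93\right) = 6 \frac{\sqrt{2989445}}{19} \left(-93\right) = \frac{6 \sqrt{2989445}}{19} \left(-93\right) = - \frac{558 \sqrt{2989445}}{19}$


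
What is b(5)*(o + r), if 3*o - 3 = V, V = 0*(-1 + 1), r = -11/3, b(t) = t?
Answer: -40/3 ≈ -13.333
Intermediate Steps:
r = -11/3 (r = -11*⅓ = -11/3 ≈ -3.6667)
V = 0 (V = 0*0 = 0)
o = 1 (o = 1 + (⅓)*0 = 1 + 0 = 1)
b(5)*(o + r) = 5*(1 - 11/3) = 5*(-8/3) = -40/3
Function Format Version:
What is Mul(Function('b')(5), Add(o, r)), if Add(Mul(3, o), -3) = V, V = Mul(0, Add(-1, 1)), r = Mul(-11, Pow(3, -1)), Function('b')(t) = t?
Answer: Rational(-40, 3) ≈ -13.333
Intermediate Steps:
r = Rational(-11, 3) (r = Mul(-11, Rational(1, 3)) = Rational(-11, 3) ≈ -3.6667)
V = 0 (V = Mul(0, 0) = 0)
o = 1 (o = Add(1, Mul(Rational(1, 3), 0)) = Add(1, 0) = 1)
Mul(Function('b')(5), Add(o, r)) = Mul(5, Add(1, Rational(-11, 3))) = Mul(5, Rational(-8, 3)) = Rational(-40, 3)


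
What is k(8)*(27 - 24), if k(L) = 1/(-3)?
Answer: -1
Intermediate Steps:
k(L) = -⅓
k(8)*(27 - 24) = -(27 - 24)/3 = -⅓*3 = -1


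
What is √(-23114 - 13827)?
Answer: I*√36941 ≈ 192.2*I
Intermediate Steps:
√(-23114 - 13827) = √(-36941) = I*√36941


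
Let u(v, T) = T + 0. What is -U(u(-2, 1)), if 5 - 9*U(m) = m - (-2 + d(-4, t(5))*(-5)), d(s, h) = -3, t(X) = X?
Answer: -17/9 ≈ -1.8889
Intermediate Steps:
u(v, T) = T
U(m) = 2 - m/9 (U(m) = 5/9 - (m - (-2 - 3*(-5)))/9 = 5/9 - (m - (-2 + 15))/9 = 5/9 - (m - 1*13)/9 = 5/9 - (m - 13)/9 = 5/9 - (-13 + m)/9 = 5/9 + (13/9 - m/9) = 2 - m/9)
-U(u(-2, 1)) = -(2 - 1/9*1) = -(2 - 1/9) = -1*17/9 = -17/9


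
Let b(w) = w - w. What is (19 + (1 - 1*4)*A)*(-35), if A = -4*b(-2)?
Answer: -665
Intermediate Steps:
b(w) = 0
A = 0 (A = -4*0 = 0)
(19 + (1 - 1*4)*A)*(-35) = (19 + (1 - 1*4)*0)*(-35) = (19 + (1 - 4)*0)*(-35) = (19 - 3*0)*(-35) = (19 + 0)*(-35) = 19*(-35) = -665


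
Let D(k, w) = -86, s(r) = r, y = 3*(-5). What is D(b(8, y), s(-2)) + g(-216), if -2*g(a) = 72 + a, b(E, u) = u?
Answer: -14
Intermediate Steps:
y = -15
g(a) = -36 - a/2 (g(a) = -(72 + a)/2 = -36 - a/2)
D(b(8, y), s(-2)) + g(-216) = -86 + (-36 - ½*(-216)) = -86 + (-36 + 108) = -86 + 72 = -14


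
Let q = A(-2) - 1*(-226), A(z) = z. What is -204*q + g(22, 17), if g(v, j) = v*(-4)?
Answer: -45784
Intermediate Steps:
g(v, j) = -4*v
q = 224 (q = -2 - 1*(-226) = -2 + 226 = 224)
-204*q + g(22, 17) = -204*224 - 4*22 = -45696 - 88 = -45784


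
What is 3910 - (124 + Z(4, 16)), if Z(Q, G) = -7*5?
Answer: 3821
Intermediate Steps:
Z(Q, G) = -35
3910 - (124 + Z(4, 16)) = 3910 - (124 - 35) = 3910 - 1*89 = 3910 - 89 = 3821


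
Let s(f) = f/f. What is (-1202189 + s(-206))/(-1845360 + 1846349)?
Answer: -1202188/989 ≈ -1215.6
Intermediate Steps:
s(f) = 1
(-1202189 + s(-206))/(-1845360 + 1846349) = (-1202189 + 1)/(-1845360 + 1846349) = -1202188/989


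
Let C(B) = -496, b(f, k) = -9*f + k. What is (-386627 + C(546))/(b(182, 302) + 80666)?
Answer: -387123/79330 ≈ -4.8799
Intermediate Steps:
b(f, k) = k - 9*f
(-386627 + C(546))/(b(182, 302) + 80666) = (-386627 - 496)/((302 - 9*182) + 80666) = -387123/((302 - 1638) + 80666) = -387123/(-1336 + 80666) = -387123/79330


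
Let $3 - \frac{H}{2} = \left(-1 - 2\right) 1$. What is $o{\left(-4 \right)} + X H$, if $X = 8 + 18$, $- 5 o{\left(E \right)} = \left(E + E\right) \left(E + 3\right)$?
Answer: $\frac{1552}{5} \approx 310.4$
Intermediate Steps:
$o{\left(E \right)} = - \frac{2 E \left(3 + E\right)}{5}$ ($o{\left(E \right)} = - \frac{\left(E + E\right) \left(E + 3\right)}{5} = - \frac{2 E \left(3 + E\right)}{5}$)
$X = 26$
$H = 12$ ($H = 6 - 2 \left(-1 - 2\right) 1 = 6 - 2 \left(\left(-3\right) 1\right) = 6 - -6 = 6 + 6 = 12$)
$o{\left(-4 \right)} + X H = \left(- \frac{2}{5}\right) \left(-4\right) \left(3 - 4\right) + 26 \cdot 12 = \left(- \frac{2}{5}\right) \left(-4\right) \left(-1\right) + 312 = - \frac{8}{5} + 312 = \frac{1552}{5}$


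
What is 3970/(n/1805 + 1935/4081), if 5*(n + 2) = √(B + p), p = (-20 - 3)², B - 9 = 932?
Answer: 509502596100825250/60704257794911 - 835408601592950*√30/60704257794911 ≈ 8317.8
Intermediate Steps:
B = 941 (B = 9 + 932 = 941)
p = 529 (p = (-23)² = 529)
n = -2 + 7*√30/5 (n = -2 + √(941 + 529)/5 = -2 + √1470/5 = -2 + (7*√30)/5 = -2 + 7*√30/5 ≈ 5.6681)
3970/(n/1805 + 1935/4081) = 3970/((-2 + 7*√30/5)/1805 + 1935/4081) = 3970/((-2 + 7*√30/5)*(1/1805) + 1935*(1/4081)) = 3970/((-2/1805 + 7*√30/9025) + 1935/4081) = 3970/(3484513/7366205 + 7*√30/9025)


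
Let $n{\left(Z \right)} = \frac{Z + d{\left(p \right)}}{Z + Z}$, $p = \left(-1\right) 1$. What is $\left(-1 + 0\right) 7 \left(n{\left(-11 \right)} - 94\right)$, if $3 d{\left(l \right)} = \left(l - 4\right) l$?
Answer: $\frac{21616}{33} \approx 655.03$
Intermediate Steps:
$p = -1$
$d{\left(l \right)} = \frac{l \left(-4 + l\right)}{3}$ ($d{\left(l \right)} = \frac{\left(l - 4\right) l}{3} = \frac{\left(-4 + l\right) l}{3} = \frac{l \left(-4 + l\right)}{3}$)
$n{\left(Z \right)} = \frac{\frac{5}{3} + Z}{2 Z}$ ($n{\left(Z \right)} = \frac{Z + \frac{1}{3} \left(-1\right) \left(-4 - 1\right)}{Z + Z} = \frac{Z + \frac{1}{3} \left(-1\right) \left(-5\right)}{2 Z} = \left(Z + \frac{5}{3}\right) \frac{1}{2 Z} = \left(\frac{5}{3} + Z\right) \frac{1}{2 Z} = \frac{\frac{5}{3} + Z}{2 Z}$)
$\left(-1 + 0\right) 7 \left(n{\left(-11 \right)} - 94\right) = \left(-1 + 0\right) 7 \left(\frac{5 + 3 \left(-11\right)}{6 \left(-11\right)} - 94\right) = \left(-1\right) 7 \left(\frac{1}{6} \left(- \frac{1}{11}\right) \left(5 - 33\right) - 94\right) = - 7 \left(\frac{1}{6} \left(- \frac{1}{11}\right) \left(-28\right) - 94\right) = - 7 \left(\frac{14}{33} - 94\right) = \left(-7\right) \left(- \frac{3088}{33}\right) = \frac{21616}{33}$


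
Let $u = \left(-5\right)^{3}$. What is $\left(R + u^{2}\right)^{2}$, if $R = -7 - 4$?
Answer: $243796996$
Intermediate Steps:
$u = -125$
$R = -11$
$\left(R + u^{2}\right)^{2} = \left(-11 + \left(-125\right)^{2}\right)^{2} = \left(-11 + 15625\right)^{2} = 15614^{2} = 243796996$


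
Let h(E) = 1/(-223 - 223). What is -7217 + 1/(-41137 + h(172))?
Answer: -132411042797/18347103 ≈ -7217.0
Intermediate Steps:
h(E) = -1/446 (h(E) = 1/(-446) = -1/446)
-7217 + 1/(-41137 + h(172)) = -7217 + 1/(-41137 - 1/446) = -7217 + 1/(-18347103/446) = -7217 - 446/18347103 = -132411042797/18347103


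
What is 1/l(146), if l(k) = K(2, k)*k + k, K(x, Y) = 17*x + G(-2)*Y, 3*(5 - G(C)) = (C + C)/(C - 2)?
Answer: 3/313754 ≈ 9.5616e-6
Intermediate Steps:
G(C) = 5 - 2*C/(3*(-2 + C)) (G(C) = 5 - (C + C)/(3*(C - 2)) = 5 - 2*C/(3*(-2 + C)))
K(x, Y) = 17*x + 14*Y/3 (K(x, Y) = 17*x + ((-30 + 13*(-2))/(3*(-2 - 2)))*Y = 17*x + ((1/3)*(-30 - 26)/(-4))*Y = 17*x + ((1/3)*(-1/4)*(-56))*Y = 17*x + 14*Y/3)
l(k) = k + k*(34 + 14*k/3) (l(k) = (17*2 + 14*k/3)*k + k = (34 + 14*k/3)*k + k = k*(34 + 14*k/3) + k = k + k*(34 + 14*k/3))
1/l(146) = 1/((7/3)*146*(15 + 2*146)) = 1/((7/3)*146*(15 + 292)) = 1/((7/3)*146*307) = 1/(313754/3) = 3/313754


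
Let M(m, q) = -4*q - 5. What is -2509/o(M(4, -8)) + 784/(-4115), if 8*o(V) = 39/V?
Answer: -57182824/4115 ≈ -13896.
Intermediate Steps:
M(m, q) = -5 - 4*q
o(V) = 39/(8*V) (o(V) = (39/V)/8 = 39/(8*V))
-2509/o(M(4, -8)) + 784/(-4115) = -2509/(39/(8*(-5 - 4*(-8)))) + 784/(-4115) = -2509/(39/(8*(-5 + 32))) + 784*(-1/4115) = -2509/((39/8)/27) - 784/4115 = -2509/((39/8)*(1/27)) - 784/4115 = -2509/13/72 - 784/4115 = -2509*72/13 - 784/4115 = -13896 - 784/4115 = -57182824/4115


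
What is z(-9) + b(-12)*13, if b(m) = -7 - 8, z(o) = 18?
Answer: -177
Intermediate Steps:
b(m) = -15
z(-9) + b(-12)*13 = 18 - 15*13 = 18 - 195 = -177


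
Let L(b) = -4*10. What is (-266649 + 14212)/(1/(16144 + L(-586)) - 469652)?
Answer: 4065245448/7563275807 ≈ 0.53750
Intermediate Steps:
L(b) = -40
(-266649 + 14212)/(1/(16144 + L(-586)) - 469652) = (-266649 + 14212)/(1/(16144 - 40) - 469652) = -252437/(1/16104 - 469652) = -252437/(-7563275807/16104) = -252437*(-16104/7563275807) = 4065245448/7563275807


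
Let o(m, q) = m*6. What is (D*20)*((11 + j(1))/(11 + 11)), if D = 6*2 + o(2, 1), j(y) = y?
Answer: 2880/11 ≈ 261.82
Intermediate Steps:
o(m, q) = 6*m
D = 24 (D = 6*2 + 6*2 = 12 + 12 = 24)
(D*20)*((11 + j(1))/(11 + 11)) = (24*20)*((11 + 1)/(11 + 11)) = 480*(12/22) = 480*(12*(1/22)) = 480*(6/11) = 2880/11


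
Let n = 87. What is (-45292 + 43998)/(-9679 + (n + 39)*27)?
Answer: 1294/6277 ≈ 0.20615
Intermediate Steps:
(-45292 + 43998)/(-9679 + (n + 39)*27) = (-45292 + 43998)/(-9679 + (87 + 39)*27) = -1294/(-9679 + 126*27) = -1294/(-9679 + 3402) = -1294/(-6277) = -1294*(-1/6277) = 1294/6277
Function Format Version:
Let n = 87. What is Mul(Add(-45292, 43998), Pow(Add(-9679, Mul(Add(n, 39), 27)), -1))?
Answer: Rational(1294, 6277) ≈ 0.20615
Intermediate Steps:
Mul(Add(-45292, 43998), Pow(Add(-9679, Mul(Add(n, 39), 27)), -1)) = Mul(Add(-45292, 43998), Pow(Add(-9679, Mul(Add(87, 39), 27)), -1)) = Mul(-1294, Pow(Add(-9679, Mul(126, 27)), -1)) = Mul(-1294, Pow(Add(-9679, 3402), -1)) = Mul(-1294, Pow(-6277, -1)) = Mul(-1294, Rational(-1, 6277)) = Rational(1294, 6277)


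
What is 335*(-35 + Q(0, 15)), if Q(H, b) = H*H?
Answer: -11725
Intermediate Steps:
Q(H, b) = H²
335*(-35 + Q(0, 15)) = 335*(-35 + 0²) = 335*(-35 + 0) = 335*(-35) = -11725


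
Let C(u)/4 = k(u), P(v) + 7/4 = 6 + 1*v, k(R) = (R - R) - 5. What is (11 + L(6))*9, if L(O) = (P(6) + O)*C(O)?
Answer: -2826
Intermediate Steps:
k(R) = -5 (k(R) = 0 - 5 = -5)
P(v) = 17/4 + v (P(v) = -7/4 + (6 + 1*v) = -7/4 + (6 + v) = 17/4 + v)
C(u) = -20 (C(u) = 4*(-5) = -20)
L(O) = -205 - 20*O (L(O) = ((17/4 + 6) + O)*(-20) = (41/4 + O)*(-20) = -205 - 20*O)
(11 + L(6))*9 = (11 + (-205 - 20*6))*9 = (11 + (-205 - 120))*9 = (11 - 325)*9 = -314*9 = -2826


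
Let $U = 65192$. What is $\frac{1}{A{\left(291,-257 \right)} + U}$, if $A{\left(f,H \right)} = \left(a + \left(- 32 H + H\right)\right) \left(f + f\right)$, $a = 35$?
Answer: $\frac{1}{4722356} \approx 2.1176 \cdot 10^{-7}$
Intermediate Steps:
$A{\left(f,H \right)} = 2 f \left(35 - 31 H\right)$ ($A{\left(f,H \right)} = \left(35 + \left(- 32 H + H\right)\right) \left(f + f\right) = \left(35 - 31 H\right) 2 f = 2 f \left(35 - 31 H\right)$)
$\frac{1}{A{\left(291,-257 \right)} + U} = \frac{1}{2 \cdot 291 \left(35 - -7967\right) + 65192} = \frac{1}{2 \cdot 291 \left(35 + 7967\right) + 65192} = \frac{1}{2 \cdot 291 \cdot 8002 + 65192} = \frac{1}{4657164 + 65192} = \frac{1}{4722356}$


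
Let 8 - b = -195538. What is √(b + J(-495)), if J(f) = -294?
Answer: 2*√48813 ≈ 441.87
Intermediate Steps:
b = 195546 (b = 8 - 1*(-195538) = 8 + 195538 = 195546)
√(b + J(-495)) = √(195546 - 294) = √195252 = 2*√48813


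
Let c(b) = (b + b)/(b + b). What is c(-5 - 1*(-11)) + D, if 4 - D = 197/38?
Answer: -7/38 ≈ -0.18421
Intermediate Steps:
c(b) = 1 (c(b) = (2*b)/((2*b)) = (2*b)*(1/(2*b)) = 1)
D = -45/38 (D = 4 - 197/38 = -45/38 ≈ -1.1842)
c(-5 - 1*(-11)) + D = 1 - 45/38 = -7/38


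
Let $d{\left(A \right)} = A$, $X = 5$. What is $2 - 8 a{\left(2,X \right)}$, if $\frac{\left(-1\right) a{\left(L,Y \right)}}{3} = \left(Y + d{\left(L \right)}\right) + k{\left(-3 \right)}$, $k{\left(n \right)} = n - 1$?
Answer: $74$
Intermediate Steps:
$k{\left(n \right)} = -1 + n$
$a{\left(L,Y \right)} = 12 - 3 L - 3 Y$ ($a{\left(L,Y \right)} = - 3 \left(\left(Y + L\right) - 4\right) = - 3 \left(\left(L + Y\right) - 4\right) = - 3 \left(-4 + L + Y\right) = 12 - 3 L - 3 Y$)
$2 - 8 a{\left(2,X \right)} = 2 - 8 \left(12 - 6 - 15\right) = 2 - -72 = 2 + 72 = 74$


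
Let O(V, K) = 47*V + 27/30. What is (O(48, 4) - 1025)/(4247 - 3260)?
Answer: 12319/9870 ≈ 1.2481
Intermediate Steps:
O(V, K) = 9/10 + 47*V (O(V, K) = 47*V + 27*(1/30) = 47*V + 9/10 = 9/10 + 47*V)
(O(48, 4) - 1025)/(4247 - 3260) = ((9/10 + 47*48) - 1025)/(4247 - 3260) = ((9/10 + 2256) - 1025)/987 = (22569/10 - 1025)*(1/987) = (12319/10)*(1/987) = 12319/9870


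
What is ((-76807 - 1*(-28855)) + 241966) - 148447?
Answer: 45567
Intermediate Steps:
((-76807 - 1*(-28855)) + 241966) - 148447 = ((-76807 + 28855) + 241966) - 148447 = (-47952 + 241966) - 148447 = 194014 - 148447 = 45567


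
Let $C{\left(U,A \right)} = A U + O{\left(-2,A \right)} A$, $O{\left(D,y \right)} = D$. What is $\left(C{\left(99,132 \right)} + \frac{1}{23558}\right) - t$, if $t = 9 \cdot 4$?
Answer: $\frac{300788545}{23558} \approx 12768.0$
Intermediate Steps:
$C{\left(U,A \right)} = - 2 A + A U$ ($C{\left(U,A \right)} = A U - 2 A = - 2 A + A U$)
$t = 36$
$\left(C{\left(99,132 \right)} + \frac{1}{23558}\right) - t = \left(132 \left(-2 + 99\right) + \frac{1}{23558}\right) - 36 = \left(132 \cdot 97 + \frac{1}{23558}\right) - 36 = \left(12804 + \frac{1}{23558}\right) - 36 = \frac{301636633}{23558} - 36 = \frac{300788545}{23558}$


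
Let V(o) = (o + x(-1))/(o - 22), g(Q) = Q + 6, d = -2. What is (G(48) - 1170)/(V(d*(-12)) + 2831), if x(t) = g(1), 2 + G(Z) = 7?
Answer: -2330/5693 ≈ -0.40927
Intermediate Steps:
G(Z) = 5 (G(Z) = -2 + 7 = 5)
g(Q) = 6 + Q
x(t) = 7 (x(t) = 6 + 1 = 7)
V(o) = (7 + o)/(-22 + o) (V(o) = (o + 7)/(o - 22) = (7 + o)/(-22 + o))
(G(48) - 1170)/(V(d*(-12)) + 2831) = (5 - 1170)/((7 - 2*(-12))/(-22 - 2*(-12)) + 2831) = -1165/((7 + 24)/(-22 + 24) + 2831) = -1165/(31/2 + 2831) = -1165/5693/2 = -1165*2/5693 = -2330/5693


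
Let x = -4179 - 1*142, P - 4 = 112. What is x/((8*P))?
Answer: -149/32 ≈ -4.6563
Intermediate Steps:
P = 116 (P = 4 + 112 = 116)
x = -4321 (x = -4179 - 142 = -4321)
x/((8*P)) = -4321/(8*116) = -4321/928 = -4321*1/928 = -149/32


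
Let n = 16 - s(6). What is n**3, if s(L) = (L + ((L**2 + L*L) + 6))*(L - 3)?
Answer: -13144256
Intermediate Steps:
s(L) = (-3 + L)*(6 + L + 2*L**2) (s(L) = (L + ((L**2 + L**2) + 6))*(-3 + L) = (L + (2*L**2 + 6))*(-3 + L) = (L + (6 + 2*L**2))*(-3 + L) = (6 + L + 2*L**2)*(-3 + L) = (-3 + L)*(6 + L + 2*L**2))
n = -236 (n = 16 - (-18 - 5*6**2 + 2*6**3 + 3*6) = 16 - (-18 - 5*36 + 2*216 + 18) = 16 - (-18 - 180 + 432 + 18) = 16 - 1*252 = 16 - 252 = -236)
n**3 = (-236)**3 = -13144256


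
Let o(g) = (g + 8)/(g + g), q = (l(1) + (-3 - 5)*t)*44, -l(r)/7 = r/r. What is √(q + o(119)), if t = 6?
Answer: I*√137048254/238 ≈ 49.188*I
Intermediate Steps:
l(r) = -7 (l(r) = -7*r/r = -7*1 = -7)
q = -2420 (q = (-7 + (-3 - 5)*6)*44 = (-7 - 8*6)*44 = (-7 - 48)*44 = -55*44 = -2420)
o(g) = (8 + g)/(2*g) (o(g) = (8 + g)/((2*g)) = (8 + g)*(1/(2*g)) = (8 + g)/(2*g))
√(q + o(119)) = √(-2420 + (½)*(8 + 119)/119) = √(-2420 + (½)*(1/119)*127) = √(-2420 + 127/238) = √(-575833/238) = I*√137048254/238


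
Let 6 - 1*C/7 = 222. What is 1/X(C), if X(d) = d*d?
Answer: 1/2286144 ≈ 4.3742e-7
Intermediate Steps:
C = -1512 (C = 42 - 7*222 = 42 - 1554 = -1512)
X(d) = d**2
1/X(C) = 1/((-1512)**2) = 1/2286144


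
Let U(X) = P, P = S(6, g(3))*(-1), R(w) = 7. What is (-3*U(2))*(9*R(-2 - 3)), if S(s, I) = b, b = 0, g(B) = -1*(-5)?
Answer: 0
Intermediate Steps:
g(B) = 5
S(s, I) = 0
P = 0 (P = 0*(-1) = 0)
U(X) = 0
(-3*U(2))*(9*R(-2 - 3)) = (-3*0)*(9*7) = 0*63 = 0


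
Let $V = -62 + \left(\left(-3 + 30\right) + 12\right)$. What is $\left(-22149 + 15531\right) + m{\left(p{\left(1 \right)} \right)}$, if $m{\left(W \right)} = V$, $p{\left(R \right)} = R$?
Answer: $-6641$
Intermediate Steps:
$V = -23$ ($V = -62 + \left(27 + 12\right) = -62 + 39 = -23$)
$m{\left(W \right)} = -23$
$\left(-22149 + 15531\right) + m{\left(p{\left(1 \right)} \right)} = \left(-22149 + 15531\right) - 23 = -6618 - 23 = -6641$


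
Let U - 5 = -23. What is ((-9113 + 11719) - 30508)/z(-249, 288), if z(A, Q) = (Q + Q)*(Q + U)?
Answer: -13951/77760 ≈ -0.17941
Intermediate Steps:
U = -18 (U = 5 - 23 = -18)
z(A, Q) = 2*Q*(-18 + Q) (z(A, Q) = (Q + Q)*(Q - 18) = (2*Q)*(-18 + Q) = 2*Q*(-18 + Q))
((-9113 + 11719) - 30508)/z(-249, 288) = ((-9113 + 11719) - 30508)/((2*288*(-18 + 288))) = (2606 - 30508)/((2*288*270)) = -27902/155520 = -27902*1/155520 = -13951/77760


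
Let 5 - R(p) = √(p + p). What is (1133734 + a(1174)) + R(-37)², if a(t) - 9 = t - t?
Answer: 1133694 - 10*I*√74 ≈ 1.1337e+6 - 86.023*I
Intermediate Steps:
a(t) = 9 (a(t) = 9 + (t - t) = 9 + 0 = 9)
R(p) = 5 - √2*√p (R(p) = 5 - √(p + p) = 5 - √(2*p) = 5 - √2*√p)
(1133734 + a(1174)) + R(-37)² = (1133734 + 9) + (5 - √2*√(-37))² = 1133743 + (5 - √2*I*√37)² = 1133743 + (5 - I*√74)²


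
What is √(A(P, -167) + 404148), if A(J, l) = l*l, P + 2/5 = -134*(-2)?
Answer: √432037 ≈ 657.29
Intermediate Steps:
P = 1338/5 (P = -⅖ - 134*(-2) = -⅖ + 268 = 1338/5 ≈ 267.60)
A(J, l) = l²
√(A(P, -167) + 404148) = √((-167)² + 404148) = √(27889 + 404148) = √432037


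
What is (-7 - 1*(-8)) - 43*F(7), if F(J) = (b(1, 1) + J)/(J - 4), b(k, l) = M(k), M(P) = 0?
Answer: -298/3 ≈ -99.333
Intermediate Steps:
b(k, l) = 0
F(J) = J/(-4 + J) (F(J) = (0 + J)/(J - 4) = J/(-4 + J))
(-7 - 1*(-8)) - 43*F(7) = (-7 - 1*(-8)) - 301/(-4 + 7) = (-7 + 8) - 301/3 = 1 - 301/3 = -298/3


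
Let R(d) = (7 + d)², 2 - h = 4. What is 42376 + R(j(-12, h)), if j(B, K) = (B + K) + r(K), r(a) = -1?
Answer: 42440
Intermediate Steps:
h = -2 (h = 2 - 1*4 = 2 - 4 = -2)
j(B, K) = -1 + B + K (j(B, K) = (B + K) - 1 = -1 + B + K)
42376 + R(j(-12, h)) = 42376 + (7 + (-1 - 12 - 2))² = 42376 + (7 - 15)² = 42376 + (-8)² = 42376 + 64 = 42440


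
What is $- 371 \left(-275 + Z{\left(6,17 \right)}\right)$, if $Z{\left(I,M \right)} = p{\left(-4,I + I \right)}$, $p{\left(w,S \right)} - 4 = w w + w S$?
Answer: $112413$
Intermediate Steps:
$p{\left(w,S \right)} = 4 + w^{2} + S w$ ($p{\left(w,S \right)} = 4 + \left(w w + w S\right) = 4 + \left(w^{2} + S w\right) = 4 + w^{2} + S w$)
$Z{\left(I,M \right)} = 20 - 8 I$ ($Z{\left(I,M \right)} = 4 + \left(-4\right)^{2} + \left(I + I\right) \left(-4\right) = 4 + 16 + 2 I \left(-4\right) = 4 + 16 - 8 I = 20 - 8 I$)
$- 371 \left(-275 + Z{\left(6,17 \right)}\right) = - 371 \left(-275 + \left(20 - 48\right)\right) = - 371 \left(-275 - 28\right) = \left(-371\right) \left(-303\right) = 112413$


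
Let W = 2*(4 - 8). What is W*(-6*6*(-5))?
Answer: -1440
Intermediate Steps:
W = -8 (W = 2*(-4) = -8)
W*(-6*6*(-5)) = -8*(-6*6)*(-5) = -(-288)*(-5) = -8*180 = -1440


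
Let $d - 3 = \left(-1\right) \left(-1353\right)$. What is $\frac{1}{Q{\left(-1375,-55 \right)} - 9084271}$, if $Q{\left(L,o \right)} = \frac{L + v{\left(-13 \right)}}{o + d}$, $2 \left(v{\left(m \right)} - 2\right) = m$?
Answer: $- \frac{2602}{23637275901} \approx -1.1008 \cdot 10^{-7}$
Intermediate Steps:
$v{\left(m \right)} = 2 + \frac{m}{2}$
$d = 1356$ ($d = 3 - -1353 = 3 + 1353 = 1356$)
$Q{\left(L,o \right)} = \frac{- \frac{9}{2} + L}{1356 + o}$ ($Q{\left(L,o \right)} = \frac{L + \left(2 + \frac{1}{2} \left(-13\right)\right)}{o + 1356} = \frac{L + \left(2 - \frac{13}{2}\right)}{1356 + o} = \frac{L - \frac{9}{2}}{1356 + o} = \frac{- \frac{9}{2} + L}{1356 + o}$)
$\frac{1}{Q{\left(-1375,-55 \right)} - 9084271} = \frac{1}{\frac{- \frac{9}{2} - 1375}{1356 - 55} - 9084271} = \frac{1}{\frac{1}{1301} \left(- \frac{2759}{2}\right) - 9084271} = \frac{1}{- \frac{2759}{2602} - 9084271} = \frac{1}{- \frac{23637275901}{2602}} = - \frac{2602}{23637275901}$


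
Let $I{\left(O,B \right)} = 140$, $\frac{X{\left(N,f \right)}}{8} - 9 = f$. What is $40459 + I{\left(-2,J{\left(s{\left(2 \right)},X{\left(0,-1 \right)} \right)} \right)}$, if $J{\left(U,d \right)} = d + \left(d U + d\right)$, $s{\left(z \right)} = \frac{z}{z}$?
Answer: $40599$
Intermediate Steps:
$s{\left(z \right)} = 1$
$X{\left(N,f \right)} = 72 + 8 f$
$J{\left(U,d \right)} = 2 d + U d$ ($J{\left(U,d \right)} = d + \left(U d + d\right) = d + \left(d + U d\right) = 2 d + U d$)
$40459 + I{\left(-2,J{\left(s{\left(2 \right)},X{\left(0,-1 \right)} \right)} \right)} = 40459 + 140 = 40599$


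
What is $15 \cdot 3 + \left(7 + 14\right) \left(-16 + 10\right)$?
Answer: $-81$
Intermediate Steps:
$15 \cdot 3 + \left(7 + 14\right) \left(-16 + 10\right) = 45 + 21 \left(-6\right) = 45 - 126 = -81$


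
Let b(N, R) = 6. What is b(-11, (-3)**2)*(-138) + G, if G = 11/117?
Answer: -96865/117 ≈ -827.91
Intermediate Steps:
G = 11/117 (G = 11*(1/117) = 11/117 ≈ 0.094017)
b(-11, (-3)**2)*(-138) + G = 6*(-138) + 11/117 = -828 + 11/117 = -96865/117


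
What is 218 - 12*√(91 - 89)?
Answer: 218 - 12*√2 ≈ 201.03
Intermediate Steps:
218 - 12*√(91 - 89) = 218 - 12*√2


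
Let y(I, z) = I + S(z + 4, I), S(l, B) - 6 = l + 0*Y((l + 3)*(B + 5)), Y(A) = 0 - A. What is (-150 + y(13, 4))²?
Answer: 15129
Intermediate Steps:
Y(A) = -A
S(l, B) = 6 + l (S(l, B) = 6 + (l + 0*(-(l + 3)*(B + 5))) = 6 + (l + 0*(-(3 + l)*(5 + B))) = 6 + (l + 0) = 6 + l)
y(I, z) = 10 + I + z (y(I, z) = I + (6 + (z + 4)) = I + (6 + (4 + z)) = I + (10 + z) = 10 + I + z)
(-150 + y(13, 4))² = (-150 + (10 + 13 + 4))² = (-150 + 27)² = (-123)² = 15129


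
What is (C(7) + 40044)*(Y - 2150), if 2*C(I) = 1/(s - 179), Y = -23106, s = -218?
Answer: -401506439180/397 ≈ -1.0114e+9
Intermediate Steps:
C(I) = -1/794 (C(I) = 1/(2*(-218 - 179)) = (½)/(-397) = (½)*(-1/397) = -1/794)
(C(7) + 40044)*(Y - 2150) = (-1/794 + 40044)*(-23106 - 2150) = (31794935/794)*(-25256) = -401506439180/397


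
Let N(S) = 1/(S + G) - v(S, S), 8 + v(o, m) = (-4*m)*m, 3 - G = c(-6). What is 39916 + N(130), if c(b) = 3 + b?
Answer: 14623265/136 ≈ 1.0752e+5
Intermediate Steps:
G = 6 (G = 3 - (3 - 6) = 3 - 1*(-3) = 3 + 3 = 6)
v(o, m) = -8 - 4*m**2 (v(o, m) = -8 + (-4*m)*m = -8 - 4*m**2)
N(S) = 8 + 1/(6 + S) + 4*S**2 (N(S) = 1/(S + 6) - (-8 - 4*S**2) = 1/(6 + S) + (8 + 4*S**2) = 8 + 1/(6 + S) + 4*S**2)
39916 + N(130) = 39916 + (49 + 24*130**2 + 4*130*(2 + 130**2))/(6 + 130) = 39916 + (49 + 24*16900 + 4*130*(2 + 16900))/136 = 39916 + (49 + 405600 + 4*130*16902)/136 = 39916 + (49 + 405600 + 8789040)/136 = 39916 + (1/136)*9194689 = 39916 + 9194689/136 = 14623265/136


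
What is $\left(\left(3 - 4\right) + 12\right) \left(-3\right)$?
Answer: $-33$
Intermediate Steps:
$\left(\left(3 - 4\right) + 12\right) \left(-3\right) = \left(-1 + 12\right) \left(-3\right) = 11 \left(-3\right) = -33$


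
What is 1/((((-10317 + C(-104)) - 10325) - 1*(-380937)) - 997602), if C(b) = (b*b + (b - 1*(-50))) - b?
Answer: -1/626441 ≈ -1.5963e-6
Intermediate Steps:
C(b) = 50 + b² (C(b) = (b² + (b + 50)) - b = (b² + (50 + b)) - b = (50 + b + b²) - b = 50 + b²)
1/((((-10317 + C(-104)) - 10325) - 1*(-380937)) - 997602) = 1/((((-10317 + (50 + (-104)²)) - 10325) - 1*(-380937)) - 997602) = 1/((((-10317 + (50 + 10816)) - 10325) + 380937) - 997602) = 1/((((-10317 + 10866) - 10325) + 380937) - 997602) = 1/(((549 - 10325) + 380937) - 997602) = 1/((-9776 + 380937) - 997602) = 1/(371161 - 997602) = 1/(-626441) = -1/626441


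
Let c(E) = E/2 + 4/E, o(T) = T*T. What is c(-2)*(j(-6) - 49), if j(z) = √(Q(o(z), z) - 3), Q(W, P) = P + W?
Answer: 147 - 9*√3 ≈ 131.41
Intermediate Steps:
o(T) = T²
c(E) = E/2 + 4/E (c(E) = E*(½) + 4/E = E/2 + 4/E)
j(z) = √(-3 + z + z²) (j(z) = √((z + z²) - 3) = √(-3 + z + z²))
c(-2)*(j(-6) - 49) = ((½)*(-2) + 4/(-2))*(√(-3 - 6 + (-6)²) - 49) = (-1 + 4*(-½))*(√(-3 - 6 + 36) - 49) = (-1 - 2)*(√27 - 49) = -3*(3*√3 - 49) = -3*(-49 + 3*√3) = 147 - 9*√3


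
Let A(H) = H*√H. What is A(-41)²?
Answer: -68921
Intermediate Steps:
A(H) = H^(3/2)
A(-41)² = ((-41)^(3/2))² = (-41*I*√41)² = -68921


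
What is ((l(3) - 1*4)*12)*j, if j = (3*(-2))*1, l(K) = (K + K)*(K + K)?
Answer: -2304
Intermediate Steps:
l(K) = 4*K**2 (l(K) = (2*K)*(2*K) = 4*K**2)
j = -6 (j = -6*1 = -6)
((l(3) - 1*4)*12)*j = ((4*3**2 - 1*4)*12)*(-6) = ((4*9 - 4)*12)*(-6) = ((36 - 4)*12)*(-6) = (32*12)*(-6) = 384*(-6) = -2304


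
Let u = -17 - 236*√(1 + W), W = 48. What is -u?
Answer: 1669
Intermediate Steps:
u = -1669 (u = -17 - 236*√(1 + 48) = -17 - 236*√49 = -17 - 236*7 = -17 - 1652 = -1669)
-u = -1*(-1669) = 1669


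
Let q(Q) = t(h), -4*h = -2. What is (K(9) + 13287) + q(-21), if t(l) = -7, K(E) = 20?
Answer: 13300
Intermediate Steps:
h = 1/2 (h = -1/4*(-2) = 1/2 ≈ 0.50000)
q(Q) = -7
(K(9) + 13287) + q(-21) = (20 + 13287) - 7 = 13307 - 7 = 13300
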